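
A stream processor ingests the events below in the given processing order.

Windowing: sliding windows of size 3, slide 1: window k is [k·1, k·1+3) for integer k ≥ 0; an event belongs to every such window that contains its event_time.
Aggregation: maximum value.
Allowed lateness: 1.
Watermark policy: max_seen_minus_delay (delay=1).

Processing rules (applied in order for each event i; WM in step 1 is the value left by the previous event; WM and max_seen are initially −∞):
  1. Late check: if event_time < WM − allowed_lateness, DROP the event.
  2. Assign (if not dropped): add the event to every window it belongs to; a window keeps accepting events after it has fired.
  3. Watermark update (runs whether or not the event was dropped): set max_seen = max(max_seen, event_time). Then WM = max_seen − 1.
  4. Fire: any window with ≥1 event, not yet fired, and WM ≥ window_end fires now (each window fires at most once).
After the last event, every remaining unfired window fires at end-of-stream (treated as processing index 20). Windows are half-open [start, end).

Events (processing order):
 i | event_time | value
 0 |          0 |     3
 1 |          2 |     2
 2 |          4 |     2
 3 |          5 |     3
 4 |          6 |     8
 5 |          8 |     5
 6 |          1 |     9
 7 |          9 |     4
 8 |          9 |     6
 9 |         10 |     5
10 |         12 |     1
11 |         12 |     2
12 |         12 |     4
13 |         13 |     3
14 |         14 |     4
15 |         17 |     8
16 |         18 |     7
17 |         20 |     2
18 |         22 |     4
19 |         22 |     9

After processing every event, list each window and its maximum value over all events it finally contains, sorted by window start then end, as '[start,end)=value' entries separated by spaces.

i=0 t=0 v=3: → [0,3); WM=-1
i=1 t=2 v=2: → [2,5),[1,4),[0,3); WM=1
i=2 t=4 v=2: → [4,7),[3,6),[2,5); WM=3; [0,3) fires=3
i=3 t=5 v=3: → [5,8),[4,7),[3,6); WM=4; [1,4) fires=2
i=4 t=6 v=8: → [6,9),[5,8),[4,7); WM=5; [2,5) fires=2
i=5 t=8 v=5: → [8,11),[7,10),[6,9); WM=7; [3,6) fires=3 [4,7) fires=8
i=6 t=1 v=9: DROP (t<7-1); WM=7
i=7 t=9 v=4: → [9,12),[8,11),[7,10); WM=8; [5,8) fires=8
i=8 t=9 v=6: → [9,12),[8,11),[7,10); WM=8
i=9 t=10 v=5: → [10,13),[9,12),[8,11); WM=9; [6,9) fires=8
i=10 t=12 v=1: → [12,15),[11,14),[10,13); WM=11; [7,10) fires=6 [8,11) fires=6
i=11 t=12 v=2: → [12,15),[11,14),[10,13); WM=11
i=12 t=12 v=4: → [12,15),[11,14),[10,13); WM=11
i=13 t=13 v=3: → [13,16),[12,15),[11,14); WM=12; [9,12) fires=6
i=14 t=14 v=4: → [14,17),[13,16),[12,15); WM=13; [10,13) fires=5
i=15 t=17 v=8: → [17,20),[16,19),[15,18); WM=16; [11,14) fires=4 [12,15) fires=4 [13,16) fires=4
i=16 t=18 v=7: → [18,21),[17,20),[16,19); WM=17; [14,17) fires=4
i=17 t=20 v=2: → [20,23),[19,22),[18,21); WM=19; [15,18) fires=8 [16,19) fires=8
i=18 t=22 v=4: → [22,25),[21,24),[20,23); WM=21; [17,20) fires=8 [18,21) fires=7
i=19 t=22 v=9: → [22,25),[21,24),[20,23); WM=21

[0,3)=3 [1,4)=2 [2,5)=2 [3,6)=3 [4,7)=8 [5,8)=8 [6,9)=8 [7,10)=6 [8,11)=6 [9,12)=6 [10,13)=5 [11,14)=4 [12,15)=4 [13,16)=4 [14,17)=4 [15,18)=8 [16,19)=8 [17,20)=8 [18,21)=7 [19,22)=2 [20,23)=9 [21,24)=9 [22,25)=9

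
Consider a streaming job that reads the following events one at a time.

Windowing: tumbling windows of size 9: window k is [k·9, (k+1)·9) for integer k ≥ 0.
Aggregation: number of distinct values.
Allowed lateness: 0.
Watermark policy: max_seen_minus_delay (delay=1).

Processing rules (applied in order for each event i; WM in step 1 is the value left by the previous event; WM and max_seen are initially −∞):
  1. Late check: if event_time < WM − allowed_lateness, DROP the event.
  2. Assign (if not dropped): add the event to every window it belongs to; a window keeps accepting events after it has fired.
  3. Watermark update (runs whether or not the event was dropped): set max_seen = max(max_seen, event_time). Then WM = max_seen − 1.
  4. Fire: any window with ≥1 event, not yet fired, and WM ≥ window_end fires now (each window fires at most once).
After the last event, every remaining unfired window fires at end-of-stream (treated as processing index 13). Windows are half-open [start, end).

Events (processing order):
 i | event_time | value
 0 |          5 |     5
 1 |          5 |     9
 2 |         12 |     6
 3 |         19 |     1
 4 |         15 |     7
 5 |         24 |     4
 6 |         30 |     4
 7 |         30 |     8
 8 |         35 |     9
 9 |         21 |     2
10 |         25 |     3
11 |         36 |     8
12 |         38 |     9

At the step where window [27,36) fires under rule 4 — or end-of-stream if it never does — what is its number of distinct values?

i=0 t=5 v=5: → [0,9); WM=4
i=1 t=5 v=9: → [0,9); WM=4
i=2 t=12 v=6: → [9,18); WM=11; [0,9) fires=2
i=3 t=19 v=1: → [18,27); WM=18; [9,18) fires=1
i=4 t=15 v=7: DROP (t<18-0); WM=18
i=5 t=24 v=4: → [18,27); WM=23
i=6 t=30 v=4: → [27,36); WM=29; [18,27) fires=2
i=7 t=30 v=8: → [27,36); WM=29
i=8 t=35 v=9: → [27,36); WM=34
i=9 t=21 v=2: DROP (t<34-0); WM=34
i=10 t=25 v=3: DROP (t<34-0); WM=34
i=11 t=36 v=8: → [36,45); WM=35
i=12 t=38 v=9: → [36,45); WM=37; [27,36) fires=3

3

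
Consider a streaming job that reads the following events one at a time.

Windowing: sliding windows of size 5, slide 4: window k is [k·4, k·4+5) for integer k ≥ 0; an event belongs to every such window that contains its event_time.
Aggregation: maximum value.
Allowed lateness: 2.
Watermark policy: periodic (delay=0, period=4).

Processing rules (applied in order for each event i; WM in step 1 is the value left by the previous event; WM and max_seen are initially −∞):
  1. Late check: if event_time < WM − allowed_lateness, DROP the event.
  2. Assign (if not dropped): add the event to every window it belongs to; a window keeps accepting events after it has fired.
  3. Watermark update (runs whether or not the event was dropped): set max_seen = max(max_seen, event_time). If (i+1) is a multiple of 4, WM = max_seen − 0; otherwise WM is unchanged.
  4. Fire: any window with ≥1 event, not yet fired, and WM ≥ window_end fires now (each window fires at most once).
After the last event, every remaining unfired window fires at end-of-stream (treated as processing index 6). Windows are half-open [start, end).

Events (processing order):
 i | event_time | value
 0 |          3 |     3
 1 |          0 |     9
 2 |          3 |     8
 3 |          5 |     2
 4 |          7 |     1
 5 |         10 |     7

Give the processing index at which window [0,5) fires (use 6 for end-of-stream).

3

i=0 t=3 v=3: → [0,5); WM=−∞
i=1 t=0 v=9: → [0,5); WM=−∞
i=2 t=3 v=8: → [0,5); WM=−∞
i=3 t=5 v=2: → [4,9); WM=5; [0,5) fires=9
i=4 t=7 v=1: → [4,9); WM=5
i=5 t=10 v=7: → [8,13); WM=5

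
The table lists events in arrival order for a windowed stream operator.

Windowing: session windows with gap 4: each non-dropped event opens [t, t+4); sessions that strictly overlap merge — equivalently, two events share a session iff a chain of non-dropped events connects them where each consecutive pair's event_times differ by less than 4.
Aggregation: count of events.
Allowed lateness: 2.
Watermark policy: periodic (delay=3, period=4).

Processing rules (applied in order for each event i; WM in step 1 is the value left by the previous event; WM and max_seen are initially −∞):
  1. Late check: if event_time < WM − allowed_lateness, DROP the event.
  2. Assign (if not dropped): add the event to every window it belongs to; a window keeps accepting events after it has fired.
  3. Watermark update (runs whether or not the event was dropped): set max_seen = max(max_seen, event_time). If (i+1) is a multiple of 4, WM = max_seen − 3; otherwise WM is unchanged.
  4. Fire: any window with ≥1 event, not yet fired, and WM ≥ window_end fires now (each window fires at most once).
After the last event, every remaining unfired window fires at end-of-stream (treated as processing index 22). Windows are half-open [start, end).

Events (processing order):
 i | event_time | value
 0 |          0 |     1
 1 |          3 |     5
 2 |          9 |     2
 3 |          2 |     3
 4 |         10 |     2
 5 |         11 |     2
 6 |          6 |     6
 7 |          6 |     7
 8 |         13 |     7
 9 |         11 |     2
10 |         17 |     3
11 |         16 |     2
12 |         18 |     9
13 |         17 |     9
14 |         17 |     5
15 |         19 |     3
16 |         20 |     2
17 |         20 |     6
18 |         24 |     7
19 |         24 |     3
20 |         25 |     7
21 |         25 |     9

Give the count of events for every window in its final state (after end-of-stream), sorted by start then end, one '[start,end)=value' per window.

i=0 t=0 v=1: → [0,4); WM=−∞
i=1 t=3 v=5: → [0,7); WM=−∞
i=2 t=9 v=2: → [9,13); WM=−∞
i=3 t=2 v=3: → [0,7); WM=6
i=4 t=10 v=2: → [9,14); WM=6
i=5 t=11 v=2: → [9,15); WM=6
i=6 t=6 v=6: → [0,15); WM=6
i=7 t=6 v=7: → [0,15); WM=8
i=8 t=13 v=7: → [0,17); WM=8
i=9 t=11 v=2: → [0,17); WM=8
i=10 t=17 v=3: → [17,21); WM=8
i=11 t=16 v=2: → [0,21); WM=14
i=12 t=18 v=9: → [0,22); WM=14
i=13 t=17 v=9: → [0,22); WM=14
i=14 t=17 v=5: → [0,22); WM=14
i=15 t=19 v=3: → [0,23); WM=16
i=16 t=20 v=2: → [0,24); WM=16
i=17 t=20 v=6: → [0,24); WM=16
i=18 t=24 v=7: → [24,28); WM=16
i=19 t=24 v=3: → [24,28); WM=21
i=20 t=25 v=7: → [24,29); WM=21
i=21 t=25 v=9: → [24,29); WM=21

[0,24)=18 [24,29)=4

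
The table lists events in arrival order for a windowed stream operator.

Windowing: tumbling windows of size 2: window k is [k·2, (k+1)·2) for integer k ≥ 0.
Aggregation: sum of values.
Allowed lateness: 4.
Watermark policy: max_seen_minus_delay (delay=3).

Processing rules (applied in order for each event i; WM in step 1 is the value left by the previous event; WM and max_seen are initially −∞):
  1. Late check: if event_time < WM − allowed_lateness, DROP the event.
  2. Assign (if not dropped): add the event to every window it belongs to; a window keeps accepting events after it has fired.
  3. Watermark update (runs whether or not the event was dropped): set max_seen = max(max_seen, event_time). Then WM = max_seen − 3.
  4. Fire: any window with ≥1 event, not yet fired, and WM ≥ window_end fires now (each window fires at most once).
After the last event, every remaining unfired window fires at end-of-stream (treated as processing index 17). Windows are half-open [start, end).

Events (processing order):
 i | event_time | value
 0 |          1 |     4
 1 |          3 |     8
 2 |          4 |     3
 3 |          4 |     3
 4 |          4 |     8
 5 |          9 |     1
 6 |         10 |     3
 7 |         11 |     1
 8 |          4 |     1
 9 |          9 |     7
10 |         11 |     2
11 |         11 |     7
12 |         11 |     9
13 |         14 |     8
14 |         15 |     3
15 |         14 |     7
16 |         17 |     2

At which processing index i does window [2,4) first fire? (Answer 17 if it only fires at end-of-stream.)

i=0 t=1 v=4: → [0,2); WM=-2
i=1 t=3 v=8: → [2,4); WM=0
i=2 t=4 v=3: → [4,6); WM=1
i=3 t=4 v=3: → [4,6); WM=1
i=4 t=4 v=8: → [4,6); WM=1
i=5 t=9 v=1: → [8,10); WM=6; [0,2) fires=4 [2,4) fires=8 [4,6) fires=14
i=6 t=10 v=3: → [10,12); WM=7
i=7 t=11 v=1: → [10,12); WM=8
i=8 t=4 v=1: → [4,6); WM=8
i=9 t=9 v=7: → [8,10); WM=8
i=10 t=11 v=2: → [10,12); WM=8
i=11 t=11 v=7: → [10,12); WM=8
i=12 t=11 v=9: → [10,12); WM=8
i=13 t=14 v=8: → [14,16); WM=11; [8,10) fires=8
i=14 t=15 v=3: → [14,16); WM=12; [10,12) fires=22
i=15 t=14 v=7: → [14,16); WM=12
i=16 t=17 v=2: → [16,18); WM=14

5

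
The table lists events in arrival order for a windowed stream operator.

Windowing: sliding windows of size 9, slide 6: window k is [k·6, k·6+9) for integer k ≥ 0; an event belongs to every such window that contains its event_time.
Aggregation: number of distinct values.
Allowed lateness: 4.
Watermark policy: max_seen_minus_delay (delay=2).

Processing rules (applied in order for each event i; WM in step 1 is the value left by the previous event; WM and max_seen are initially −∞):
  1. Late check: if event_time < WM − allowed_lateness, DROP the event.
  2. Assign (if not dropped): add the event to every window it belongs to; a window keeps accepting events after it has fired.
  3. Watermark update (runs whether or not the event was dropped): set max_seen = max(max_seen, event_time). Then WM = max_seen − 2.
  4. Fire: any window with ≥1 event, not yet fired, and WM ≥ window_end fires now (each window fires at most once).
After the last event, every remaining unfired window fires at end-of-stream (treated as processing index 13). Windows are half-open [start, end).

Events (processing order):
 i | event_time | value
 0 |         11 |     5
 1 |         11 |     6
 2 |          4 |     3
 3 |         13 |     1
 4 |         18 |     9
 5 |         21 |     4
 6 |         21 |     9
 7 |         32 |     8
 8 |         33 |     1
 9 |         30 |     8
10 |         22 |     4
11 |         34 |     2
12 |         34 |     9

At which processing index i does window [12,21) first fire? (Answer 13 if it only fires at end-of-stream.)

i=0 t=11 v=5: → [6,15); WM=9
i=1 t=11 v=6: → [6,15); WM=9
i=2 t=4 v=3: DROP (t<9-4); WM=9
i=3 t=13 v=1: → [12,21),[6,15); WM=11
i=4 t=18 v=9: → [18,27),[12,21); WM=16; [6,15) fires=3
i=5 t=21 v=4: → [18,27); WM=19
i=6 t=21 v=9: → [18,27); WM=19
i=7 t=32 v=8: → [30,39),[24,33); WM=30; [12,21) fires=2 [18,27) fires=2
i=8 t=33 v=1: → [30,39); WM=31
i=9 t=30 v=8: → [30,39),[24,33); WM=31
i=10 t=22 v=4: DROP (t<31-4); WM=31
i=11 t=34 v=2: → [30,39); WM=32
i=12 t=34 v=9: → [30,39); WM=32

7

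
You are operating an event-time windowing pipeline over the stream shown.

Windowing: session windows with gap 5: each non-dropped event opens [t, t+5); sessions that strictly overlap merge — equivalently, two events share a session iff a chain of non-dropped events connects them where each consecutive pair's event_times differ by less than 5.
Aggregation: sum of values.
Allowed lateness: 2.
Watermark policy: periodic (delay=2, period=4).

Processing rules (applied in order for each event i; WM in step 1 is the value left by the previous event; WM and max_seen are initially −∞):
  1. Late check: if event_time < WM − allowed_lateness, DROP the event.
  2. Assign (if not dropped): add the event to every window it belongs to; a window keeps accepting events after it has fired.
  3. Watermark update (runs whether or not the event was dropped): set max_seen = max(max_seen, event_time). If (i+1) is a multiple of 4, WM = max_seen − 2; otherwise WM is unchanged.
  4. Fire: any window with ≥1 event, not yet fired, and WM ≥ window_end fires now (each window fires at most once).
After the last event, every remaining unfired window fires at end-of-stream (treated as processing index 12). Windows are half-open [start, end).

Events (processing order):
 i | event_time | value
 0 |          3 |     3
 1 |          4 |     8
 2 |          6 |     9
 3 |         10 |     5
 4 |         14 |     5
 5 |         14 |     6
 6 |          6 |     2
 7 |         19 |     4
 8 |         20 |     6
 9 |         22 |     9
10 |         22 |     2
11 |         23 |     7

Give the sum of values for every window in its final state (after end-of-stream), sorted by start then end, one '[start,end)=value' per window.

i=0 t=3 v=3: → [3,8); WM=−∞
i=1 t=4 v=8: → [3,9); WM=−∞
i=2 t=6 v=9: → [3,11); WM=−∞
i=3 t=10 v=5: → [3,15); WM=8
i=4 t=14 v=5: → [3,19); WM=8
i=5 t=14 v=6: → [3,19); WM=8
i=6 t=6 v=2: → [3,19); WM=8
i=7 t=19 v=4: → [19,24); WM=17
i=8 t=20 v=6: → [19,25); WM=17
i=9 t=22 v=9: → [19,27); WM=17
i=10 t=22 v=2: → [19,27); WM=17
i=11 t=23 v=7: → [19,28); WM=21

[3,19)=38 [19,28)=28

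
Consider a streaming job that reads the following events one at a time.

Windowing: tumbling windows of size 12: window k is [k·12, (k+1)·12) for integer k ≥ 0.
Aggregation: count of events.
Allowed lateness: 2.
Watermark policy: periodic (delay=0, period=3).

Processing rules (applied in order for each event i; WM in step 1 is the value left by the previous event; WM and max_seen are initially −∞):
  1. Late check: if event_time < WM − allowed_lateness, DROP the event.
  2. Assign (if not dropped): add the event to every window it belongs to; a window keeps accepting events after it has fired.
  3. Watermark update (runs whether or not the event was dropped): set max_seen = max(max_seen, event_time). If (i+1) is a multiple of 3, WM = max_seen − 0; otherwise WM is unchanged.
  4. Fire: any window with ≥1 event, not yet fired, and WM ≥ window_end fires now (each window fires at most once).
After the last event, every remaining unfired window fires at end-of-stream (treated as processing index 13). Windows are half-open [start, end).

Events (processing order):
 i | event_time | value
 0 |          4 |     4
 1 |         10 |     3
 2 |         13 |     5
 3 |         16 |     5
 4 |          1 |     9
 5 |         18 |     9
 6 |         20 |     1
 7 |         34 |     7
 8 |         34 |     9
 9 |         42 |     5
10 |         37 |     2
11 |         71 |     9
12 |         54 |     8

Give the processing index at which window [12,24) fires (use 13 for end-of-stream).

8

i=0 t=4 v=4: → [0,12); WM=−∞
i=1 t=10 v=3: → [0,12); WM=−∞
i=2 t=13 v=5: → [12,24); WM=13; [0,12) fires=2
i=3 t=16 v=5: → [12,24); WM=13
i=4 t=1 v=9: DROP (t<13-2); WM=13
i=5 t=18 v=9: → [12,24); WM=18
i=6 t=20 v=1: → [12,24); WM=18
i=7 t=34 v=7: → [24,36); WM=18
i=8 t=34 v=9: → [24,36); WM=34; [12,24) fires=4
i=9 t=42 v=5: → [36,48); WM=34
i=10 t=37 v=2: → [36,48); WM=34
i=11 t=71 v=9: → [60,72); WM=71; [24,36) fires=2 [36,48) fires=2
i=12 t=54 v=8: DROP (t<71-2); WM=71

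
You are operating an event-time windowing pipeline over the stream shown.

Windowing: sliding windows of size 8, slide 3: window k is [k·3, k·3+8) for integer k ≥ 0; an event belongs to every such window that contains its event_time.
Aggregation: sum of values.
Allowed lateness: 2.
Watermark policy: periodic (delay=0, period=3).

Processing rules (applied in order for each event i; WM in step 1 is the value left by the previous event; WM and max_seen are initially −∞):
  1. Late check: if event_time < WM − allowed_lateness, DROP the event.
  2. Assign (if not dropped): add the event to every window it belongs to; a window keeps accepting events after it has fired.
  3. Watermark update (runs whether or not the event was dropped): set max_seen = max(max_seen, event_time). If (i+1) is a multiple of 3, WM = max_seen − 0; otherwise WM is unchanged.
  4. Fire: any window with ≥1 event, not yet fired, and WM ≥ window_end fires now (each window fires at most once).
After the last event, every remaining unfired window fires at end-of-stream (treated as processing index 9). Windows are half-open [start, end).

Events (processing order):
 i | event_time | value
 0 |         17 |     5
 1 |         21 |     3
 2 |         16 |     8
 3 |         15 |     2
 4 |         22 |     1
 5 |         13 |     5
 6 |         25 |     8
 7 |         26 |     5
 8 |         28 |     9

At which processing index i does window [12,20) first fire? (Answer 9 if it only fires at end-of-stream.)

2

i=0 t=17 v=5: → [15,23),[12,20); WM=−∞
i=1 t=21 v=3: → [21,29),[18,26),[15,23); WM=−∞
i=2 t=16 v=8: → [15,23),[12,20),[9,17); WM=21; [9,17) fires=8 [12,20) fires=13
i=3 t=15 v=2: DROP (t<21-2); WM=21
i=4 t=22 v=1: → [21,29),[18,26),[15,23); WM=21
i=5 t=13 v=5: DROP (t<21-2); WM=22
i=6 t=25 v=8: → [24,32),[21,29),[18,26); WM=22
i=7 t=26 v=5: → [24,32),[21,29); WM=22
i=8 t=28 v=9: → [27,35),[24,32),[21,29); WM=28; [15,23) fires=17 [18,26) fires=12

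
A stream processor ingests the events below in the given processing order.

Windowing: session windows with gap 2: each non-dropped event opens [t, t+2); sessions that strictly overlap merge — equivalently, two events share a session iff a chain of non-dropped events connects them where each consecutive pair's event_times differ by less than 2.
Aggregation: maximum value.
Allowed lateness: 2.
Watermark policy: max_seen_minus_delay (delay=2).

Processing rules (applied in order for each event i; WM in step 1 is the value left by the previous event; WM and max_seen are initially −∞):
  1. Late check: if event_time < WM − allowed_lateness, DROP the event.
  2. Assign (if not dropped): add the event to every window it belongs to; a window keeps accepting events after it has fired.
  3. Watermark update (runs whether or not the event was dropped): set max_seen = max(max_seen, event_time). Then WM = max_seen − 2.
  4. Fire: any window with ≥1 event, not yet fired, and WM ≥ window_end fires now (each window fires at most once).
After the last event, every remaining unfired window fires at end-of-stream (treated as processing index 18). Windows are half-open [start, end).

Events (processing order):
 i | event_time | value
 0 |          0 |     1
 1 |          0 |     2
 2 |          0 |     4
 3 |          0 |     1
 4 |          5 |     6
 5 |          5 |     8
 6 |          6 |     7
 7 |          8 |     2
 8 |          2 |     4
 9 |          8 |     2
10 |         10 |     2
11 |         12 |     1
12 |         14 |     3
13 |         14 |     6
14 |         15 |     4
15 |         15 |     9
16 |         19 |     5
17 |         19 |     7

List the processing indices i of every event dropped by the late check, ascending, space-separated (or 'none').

8

i=0 t=0 v=1: → [0,2); WM=-2
i=1 t=0 v=2: → [0,2); WM=-2
i=2 t=0 v=4: → [0,2); WM=-2
i=3 t=0 v=1: → [0,2); WM=-2
i=4 t=5 v=6: → [5,7); WM=3
i=5 t=5 v=8: → [5,7); WM=3
i=6 t=6 v=7: → [5,8); WM=4
i=7 t=8 v=2: → [8,10); WM=6
i=8 t=2 v=4: DROP (t<6-2); WM=6
i=9 t=8 v=2: → [8,10); WM=6
i=10 t=10 v=2: → [10,12); WM=8
i=11 t=12 v=1: → [12,14); WM=10
i=12 t=14 v=3: → [14,16); WM=12
i=13 t=14 v=6: → [14,16); WM=12
i=14 t=15 v=4: → [14,17); WM=13
i=15 t=15 v=9: → [14,17); WM=13
i=16 t=19 v=5: → [19,21); WM=17
i=17 t=19 v=7: → [19,21); WM=17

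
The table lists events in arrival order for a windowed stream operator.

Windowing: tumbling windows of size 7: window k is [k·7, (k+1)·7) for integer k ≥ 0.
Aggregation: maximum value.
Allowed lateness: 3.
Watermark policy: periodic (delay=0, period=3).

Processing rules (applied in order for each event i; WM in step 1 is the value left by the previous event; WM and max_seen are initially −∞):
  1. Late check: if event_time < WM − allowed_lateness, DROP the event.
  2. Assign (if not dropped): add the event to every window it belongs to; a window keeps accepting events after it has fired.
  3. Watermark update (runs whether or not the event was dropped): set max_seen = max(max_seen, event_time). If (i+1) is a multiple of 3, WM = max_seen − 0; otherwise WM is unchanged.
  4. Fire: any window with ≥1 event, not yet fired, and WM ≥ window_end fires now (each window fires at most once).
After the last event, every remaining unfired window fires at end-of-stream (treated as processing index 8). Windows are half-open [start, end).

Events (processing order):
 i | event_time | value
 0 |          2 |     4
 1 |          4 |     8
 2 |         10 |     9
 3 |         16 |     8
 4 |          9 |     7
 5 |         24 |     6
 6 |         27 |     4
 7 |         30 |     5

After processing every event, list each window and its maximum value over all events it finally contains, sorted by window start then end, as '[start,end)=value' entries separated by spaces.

i=0 t=2 v=4: → [0,7); WM=−∞
i=1 t=4 v=8: → [0,7); WM=−∞
i=2 t=10 v=9: → [7,14); WM=10; [0,7) fires=8
i=3 t=16 v=8: → [14,21); WM=10
i=4 t=9 v=7: → [7,14); WM=10
i=5 t=24 v=6: → [21,28); WM=24; [7,14) fires=9 [14,21) fires=8
i=6 t=27 v=4: → [21,28); WM=24
i=7 t=30 v=5: → [28,35); WM=24

[0,7)=8 [7,14)=9 [14,21)=8 [21,28)=6 [28,35)=5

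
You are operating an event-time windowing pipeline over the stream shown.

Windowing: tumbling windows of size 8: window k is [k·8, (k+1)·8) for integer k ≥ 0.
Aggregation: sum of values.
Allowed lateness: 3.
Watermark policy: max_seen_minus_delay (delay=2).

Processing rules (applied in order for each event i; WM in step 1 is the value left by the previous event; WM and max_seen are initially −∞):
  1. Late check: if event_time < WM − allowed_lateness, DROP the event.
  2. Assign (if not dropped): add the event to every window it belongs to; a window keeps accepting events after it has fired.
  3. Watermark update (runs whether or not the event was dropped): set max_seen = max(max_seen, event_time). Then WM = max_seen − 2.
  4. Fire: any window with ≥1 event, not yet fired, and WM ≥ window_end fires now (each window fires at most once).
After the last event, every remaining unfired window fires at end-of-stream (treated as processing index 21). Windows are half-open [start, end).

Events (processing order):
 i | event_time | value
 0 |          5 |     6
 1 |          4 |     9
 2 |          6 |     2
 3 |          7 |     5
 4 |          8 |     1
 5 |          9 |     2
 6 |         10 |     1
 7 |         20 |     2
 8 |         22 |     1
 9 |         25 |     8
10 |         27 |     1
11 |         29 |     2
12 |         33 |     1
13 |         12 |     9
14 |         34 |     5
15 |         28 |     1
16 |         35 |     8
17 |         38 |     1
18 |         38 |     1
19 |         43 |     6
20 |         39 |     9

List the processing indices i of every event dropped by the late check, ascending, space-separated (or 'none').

13 15

i=0 t=5 v=6: → [0,8); WM=3
i=1 t=4 v=9: → [0,8); WM=3
i=2 t=6 v=2: → [0,8); WM=4
i=3 t=7 v=5: → [0,8); WM=5
i=4 t=8 v=1: → [8,16); WM=6
i=5 t=9 v=2: → [8,16); WM=7
i=6 t=10 v=1: → [8,16); WM=8; [0,8) fires=22
i=7 t=20 v=2: → [16,24); WM=18; [8,16) fires=4
i=8 t=22 v=1: → [16,24); WM=20
i=9 t=25 v=8: → [24,32); WM=23
i=10 t=27 v=1: → [24,32); WM=25; [16,24) fires=3
i=11 t=29 v=2: → [24,32); WM=27
i=12 t=33 v=1: → [32,40); WM=31
i=13 t=12 v=9: DROP (t<31-3); WM=31
i=14 t=34 v=5: → [32,40); WM=32; [24,32) fires=11
i=15 t=28 v=1: DROP (t<32-3); WM=32
i=16 t=35 v=8: → [32,40); WM=33
i=17 t=38 v=1: → [32,40); WM=36
i=18 t=38 v=1: → [32,40); WM=36
i=19 t=43 v=6: → [40,48); WM=41; [32,40) fires=16
i=20 t=39 v=9: → [32,40); WM=41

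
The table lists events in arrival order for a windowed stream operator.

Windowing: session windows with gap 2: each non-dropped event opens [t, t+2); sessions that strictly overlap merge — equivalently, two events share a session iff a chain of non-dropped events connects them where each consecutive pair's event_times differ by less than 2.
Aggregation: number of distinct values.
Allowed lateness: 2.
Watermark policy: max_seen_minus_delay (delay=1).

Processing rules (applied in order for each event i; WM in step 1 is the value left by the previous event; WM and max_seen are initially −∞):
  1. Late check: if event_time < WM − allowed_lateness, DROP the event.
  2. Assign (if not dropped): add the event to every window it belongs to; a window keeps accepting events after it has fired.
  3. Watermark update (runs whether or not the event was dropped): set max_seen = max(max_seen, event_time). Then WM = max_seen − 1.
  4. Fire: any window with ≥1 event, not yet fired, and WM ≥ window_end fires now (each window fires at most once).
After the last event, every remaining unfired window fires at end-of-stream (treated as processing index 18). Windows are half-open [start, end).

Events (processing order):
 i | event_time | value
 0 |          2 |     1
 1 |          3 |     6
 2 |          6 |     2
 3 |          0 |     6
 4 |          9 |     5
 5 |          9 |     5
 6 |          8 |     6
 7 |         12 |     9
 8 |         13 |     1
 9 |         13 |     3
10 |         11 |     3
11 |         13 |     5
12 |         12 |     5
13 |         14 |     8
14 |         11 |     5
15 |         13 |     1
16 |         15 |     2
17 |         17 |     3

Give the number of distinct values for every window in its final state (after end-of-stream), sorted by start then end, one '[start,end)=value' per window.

[2,5)=2 [6,8)=1 [8,11)=2 [11,17)=6 [17,19)=1

i=0 t=2 v=1: → [2,4); WM=1
i=1 t=3 v=6: → [2,5); WM=2
i=2 t=6 v=2: → [6,8); WM=5
i=3 t=0 v=6: DROP (t<5-2); WM=5
i=4 t=9 v=5: → [9,11); WM=8
i=5 t=9 v=5: → [9,11); WM=8
i=6 t=8 v=6: → [8,11); WM=8
i=7 t=12 v=9: → [12,14); WM=11
i=8 t=13 v=1: → [12,15); WM=12
i=9 t=13 v=3: → [12,15); WM=12
i=10 t=11 v=3: → [11,15); WM=12
i=11 t=13 v=5: → [11,15); WM=12
i=12 t=12 v=5: → [11,15); WM=12
i=13 t=14 v=8: → [11,16); WM=13
i=14 t=11 v=5: → [11,16); WM=13
i=15 t=13 v=1: → [11,16); WM=13
i=16 t=15 v=2: → [11,17); WM=14
i=17 t=17 v=3: → [17,19); WM=16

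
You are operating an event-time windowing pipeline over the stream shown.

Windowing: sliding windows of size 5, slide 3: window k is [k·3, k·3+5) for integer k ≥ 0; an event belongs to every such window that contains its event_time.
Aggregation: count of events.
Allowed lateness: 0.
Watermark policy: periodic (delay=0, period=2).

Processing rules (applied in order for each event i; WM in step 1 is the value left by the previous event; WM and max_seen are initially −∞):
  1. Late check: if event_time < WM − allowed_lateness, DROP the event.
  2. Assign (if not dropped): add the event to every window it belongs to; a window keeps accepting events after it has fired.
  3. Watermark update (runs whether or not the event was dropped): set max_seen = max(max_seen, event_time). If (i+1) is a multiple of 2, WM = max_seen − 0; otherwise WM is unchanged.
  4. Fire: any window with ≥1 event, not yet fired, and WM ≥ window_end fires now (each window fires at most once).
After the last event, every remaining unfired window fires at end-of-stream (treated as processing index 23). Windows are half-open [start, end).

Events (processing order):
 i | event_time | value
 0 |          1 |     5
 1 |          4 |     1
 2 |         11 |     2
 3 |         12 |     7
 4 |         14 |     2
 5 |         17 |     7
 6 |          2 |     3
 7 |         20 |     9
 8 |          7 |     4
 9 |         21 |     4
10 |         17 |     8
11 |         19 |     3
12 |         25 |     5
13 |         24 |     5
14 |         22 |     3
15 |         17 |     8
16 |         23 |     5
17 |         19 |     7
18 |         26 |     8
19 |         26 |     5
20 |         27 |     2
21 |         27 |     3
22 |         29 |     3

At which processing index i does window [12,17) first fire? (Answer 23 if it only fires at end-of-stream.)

5

i=0 t=1 v=5: → [0,5); WM=−∞
i=1 t=4 v=1: → [3,8),[0,5); WM=4
i=2 t=11 v=2: → [9,14); WM=4
i=3 t=12 v=7: → [12,17),[9,14); WM=12; [0,5) fires=2 [3,8) fires=1
i=4 t=14 v=2: → [12,17); WM=12
i=5 t=17 v=7: → [15,20); WM=17; [9,14) fires=2 [12,17) fires=2
i=6 t=2 v=3: DROP (t<17-0); WM=17
i=7 t=20 v=9: → [18,23); WM=20; [15,20) fires=1
i=8 t=7 v=4: DROP (t<20-0); WM=20
i=9 t=21 v=4: → [21,26),[18,23); WM=21
i=10 t=17 v=8: DROP (t<21-0); WM=21
i=11 t=19 v=3: DROP (t<21-0); WM=21
i=12 t=25 v=5: → [24,29),[21,26); WM=21
i=13 t=24 v=5: → [24,29),[21,26); WM=25; [18,23) fires=2
i=14 t=22 v=3: DROP (t<25-0); WM=25
i=15 t=17 v=8: DROP (t<25-0); WM=25
i=16 t=23 v=5: DROP (t<25-0); WM=25
i=17 t=19 v=7: DROP (t<25-0); WM=25
i=18 t=26 v=8: → [24,29); WM=25
i=19 t=26 v=5: → [24,29); WM=26; [21,26) fires=3
i=20 t=27 v=2: → [27,32),[24,29); WM=26
i=21 t=27 v=3: → [27,32),[24,29); WM=27
i=22 t=29 v=3: → [27,32); WM=27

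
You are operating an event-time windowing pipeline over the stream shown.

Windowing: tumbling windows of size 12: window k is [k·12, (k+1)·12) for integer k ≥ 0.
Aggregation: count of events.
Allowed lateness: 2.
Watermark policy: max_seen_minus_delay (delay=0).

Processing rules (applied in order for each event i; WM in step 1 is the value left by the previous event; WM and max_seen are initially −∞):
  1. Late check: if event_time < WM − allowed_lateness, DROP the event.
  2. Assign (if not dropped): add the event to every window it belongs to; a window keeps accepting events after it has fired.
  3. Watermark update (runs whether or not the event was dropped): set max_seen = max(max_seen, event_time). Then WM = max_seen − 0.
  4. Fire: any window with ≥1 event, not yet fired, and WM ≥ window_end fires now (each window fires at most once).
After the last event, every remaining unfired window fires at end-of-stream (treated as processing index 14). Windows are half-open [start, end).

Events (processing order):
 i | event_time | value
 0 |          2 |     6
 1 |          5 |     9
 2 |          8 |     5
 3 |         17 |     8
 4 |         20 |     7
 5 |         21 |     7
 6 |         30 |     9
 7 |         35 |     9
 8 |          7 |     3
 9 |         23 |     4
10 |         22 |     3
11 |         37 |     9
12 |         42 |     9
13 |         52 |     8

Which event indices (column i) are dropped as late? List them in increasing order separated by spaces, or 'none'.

i=0 t=2 v=6: → [0,12); WM=2
i=1 t=5 v=9: → [0,12); WM=5
i=2 t=8 v=5: → [0,12); WM=8
i=3 t=17 v=8: → [12,24); WM=17; [0,12) fires=3
i=4 t=20 v=7: → [12,24); WM=20
i=5 t=21 v=7: → [12,24); WM=21
i=6 t=30 v=9: → [24,36); WM=30; [12,24) fires=3
i=7 t=35 v=9: → [24,36); WM=35
i=8 t=7 v=3: DROP (t<35-2); WM=35
i=9 t=23 v=4: DROP (t<35-2); WM=35
i=10 t=22 v=3: DROP (t<35-2); WM=35
i=11 t=37 v=9: → [36,48); WM=37; [24,36) fires=2
i=12 t=42 v=9: → [36,48); WM=42
i=13 t=52 v=8: → [48,60); WM=52; [36,48) fires=2

8 9 10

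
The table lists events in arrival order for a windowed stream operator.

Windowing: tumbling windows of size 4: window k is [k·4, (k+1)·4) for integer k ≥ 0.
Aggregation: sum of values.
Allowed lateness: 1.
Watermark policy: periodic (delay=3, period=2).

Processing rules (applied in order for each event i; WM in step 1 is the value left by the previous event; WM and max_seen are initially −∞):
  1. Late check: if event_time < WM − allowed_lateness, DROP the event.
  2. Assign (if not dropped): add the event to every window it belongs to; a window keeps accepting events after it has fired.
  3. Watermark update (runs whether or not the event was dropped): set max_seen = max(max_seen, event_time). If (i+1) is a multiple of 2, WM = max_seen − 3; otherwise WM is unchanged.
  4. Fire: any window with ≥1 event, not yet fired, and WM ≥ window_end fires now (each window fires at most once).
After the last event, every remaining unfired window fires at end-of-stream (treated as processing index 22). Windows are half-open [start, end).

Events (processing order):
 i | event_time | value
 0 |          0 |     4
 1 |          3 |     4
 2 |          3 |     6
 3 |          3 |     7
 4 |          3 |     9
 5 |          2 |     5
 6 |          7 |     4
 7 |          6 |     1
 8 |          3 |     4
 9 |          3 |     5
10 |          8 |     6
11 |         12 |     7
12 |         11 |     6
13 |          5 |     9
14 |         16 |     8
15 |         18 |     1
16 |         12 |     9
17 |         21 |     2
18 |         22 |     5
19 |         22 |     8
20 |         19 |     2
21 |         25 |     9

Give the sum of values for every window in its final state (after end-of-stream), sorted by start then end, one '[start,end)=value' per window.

i=0 t=0 v=4: → [0,4); WM=−∞
i=1 t=3 v=4: → [0,4); WM=0
i=2 t=3 v=6: → [0,4); WM=0
i=3 t=3 v=7: → [0,4); WM=0
i=4 t=3 v=9: → [0,4); WM=0
i=5 t=2 v=5: → [0,4); WM=0
i=6 t=7 v=4: → [4,8); WM=0
i=7 t=6 v=1: → [4,8); WM=4; [0,4) fires=35
i=8 t=3 v=4: → [0,4); WM=4
i=9 t=3 v=5: → [0,4); WM=4
i=10 t=8 v=6: → [8,12); WM=4
i=11 t=12 v=7: → [12,16); WM=9; [4,8) fires=5
i=12 t=11 v=6: → [8,12); WM=9
i=13 t=5 v=9: DROP (t<9-1); WM=9
i=14 t=16 v=8: → [16,20); WM=9
i=15 t=18 v=1: → [16,20); WM=15; [8,12) fires=12
i=16 t=12 v=9: DROP (t<15-1); WM=15
i=17 t=21 v=2: → [20,24); WM=18; [12,16) fires=7
i=18 t=22 v=5: → [20,24); WM=18
i=19 t=22 v=8: → [20,24); WM=19
i=20 t=19 v=2: → [16,20); WM=19
i=21 t=25 v=9: → [24,28); WM=22; [16,20) fires=11

[0,4)=44 [4,8)=5 [8,12)=12 [12,16)=7 [16,20)=11 [20,24)=15 [24,28)=9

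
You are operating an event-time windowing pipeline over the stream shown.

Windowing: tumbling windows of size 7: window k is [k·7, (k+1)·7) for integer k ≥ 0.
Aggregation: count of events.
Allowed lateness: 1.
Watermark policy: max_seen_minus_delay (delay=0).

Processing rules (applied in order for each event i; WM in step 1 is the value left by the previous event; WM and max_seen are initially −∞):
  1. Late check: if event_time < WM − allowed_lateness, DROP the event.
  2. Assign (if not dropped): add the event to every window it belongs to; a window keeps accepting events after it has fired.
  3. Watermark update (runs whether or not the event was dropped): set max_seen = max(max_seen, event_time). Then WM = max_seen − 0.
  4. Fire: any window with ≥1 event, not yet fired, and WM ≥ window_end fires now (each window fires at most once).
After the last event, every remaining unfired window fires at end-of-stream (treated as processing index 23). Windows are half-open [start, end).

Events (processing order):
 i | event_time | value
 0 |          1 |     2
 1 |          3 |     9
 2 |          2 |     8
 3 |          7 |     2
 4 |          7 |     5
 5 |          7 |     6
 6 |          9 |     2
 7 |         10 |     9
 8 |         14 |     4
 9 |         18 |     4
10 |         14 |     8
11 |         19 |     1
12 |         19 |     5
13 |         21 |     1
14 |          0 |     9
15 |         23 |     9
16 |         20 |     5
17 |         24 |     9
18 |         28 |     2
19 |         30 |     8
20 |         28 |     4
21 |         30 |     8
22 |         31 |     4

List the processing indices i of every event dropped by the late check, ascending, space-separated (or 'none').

i=0 t=1 v=2: → [0,7); WM=1
i=1 t=3 v=9: → [0,7); WM=3
i=2 t=2 v=8: → [0,7); WM=3
i=3 t=7 v=2: → [7,14); WM=7; [0,7) fires=3
i=4 t=7 v=5: → [7,14); WM=7
i=5 t=7 v=6: → [7,14); WM=7
i=6 t=9 v=2: → [7,14); WM=9
i=7 t=10 v=9: → [7,14); WM=10
i=8 t=14 v=4: → [14,21); WM=14; [7,14) fires=5
i=9 t=18 v=4: → [14,21); WM=18
i=10 t=14 v=8: DROP (t<18-1); WM=18
i=11 t=19 v=1: → [14,21); WM=19
i=12 t=19 v=5: → [14,21); WM=19
i=13 t=21 v=1: → [21,28); WM=21; [14,21) fires=4
i=14 t=0 v=9: DROP (t<21-1); WM=21
i=15 t=23 v=9: → [21,28); WM=23
i=16 t=20 v=5: DROP (t<23-1); WM=23
i=17 t=24 v=9: → [21,28); WM=24
i=18 t=28 v=2: → [28,35); WM=28; [21,28) fires=3
i=19 t=30 v=8: → [28,35); WM=30
i=20 t=28 v=4: DROP (t<30-1); WM=30
i=21 t=30 v=8: → [28,35); WM=30
i=22 t=31 v=4: → [28,35); WM=31

10 14 16 20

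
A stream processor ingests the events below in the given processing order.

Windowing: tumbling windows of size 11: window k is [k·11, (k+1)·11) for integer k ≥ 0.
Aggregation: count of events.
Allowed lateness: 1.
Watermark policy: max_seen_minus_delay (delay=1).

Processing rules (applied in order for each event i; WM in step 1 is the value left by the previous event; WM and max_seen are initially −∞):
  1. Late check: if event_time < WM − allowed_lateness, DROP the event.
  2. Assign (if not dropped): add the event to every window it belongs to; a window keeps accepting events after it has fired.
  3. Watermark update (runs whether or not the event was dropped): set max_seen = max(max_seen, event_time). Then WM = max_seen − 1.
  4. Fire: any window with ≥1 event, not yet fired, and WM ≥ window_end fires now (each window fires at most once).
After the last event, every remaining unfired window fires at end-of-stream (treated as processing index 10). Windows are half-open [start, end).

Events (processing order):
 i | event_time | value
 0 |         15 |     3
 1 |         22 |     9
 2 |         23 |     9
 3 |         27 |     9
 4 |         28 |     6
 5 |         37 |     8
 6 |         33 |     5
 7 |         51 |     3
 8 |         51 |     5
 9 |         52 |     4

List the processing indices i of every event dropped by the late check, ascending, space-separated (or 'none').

6

i=0 t=15 v=3: → [11,22); WM=14
i=1 t=22 v=9: → [22,33); WM=21
i=2 t=23 v=9: → [22,33); WM=22; [11,22) fires=1
i=3 t=27 v=9: → [22,33); WM=26
i=4 t=28 v=6: → [22,33); WM=27
i=5 t=37 v=8: → [33,44); WM=36; [22,33) fires=4
i=6 t=33 v=5: DROP (t<36-1); WM=36
i=7 t=51 v=3: → [44,55); WM=50; [33,44) fires=1
i=8 t=51 v=5: → [44,55); WM=50
i=9 t=52 v=4: → [44,55); WM=51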